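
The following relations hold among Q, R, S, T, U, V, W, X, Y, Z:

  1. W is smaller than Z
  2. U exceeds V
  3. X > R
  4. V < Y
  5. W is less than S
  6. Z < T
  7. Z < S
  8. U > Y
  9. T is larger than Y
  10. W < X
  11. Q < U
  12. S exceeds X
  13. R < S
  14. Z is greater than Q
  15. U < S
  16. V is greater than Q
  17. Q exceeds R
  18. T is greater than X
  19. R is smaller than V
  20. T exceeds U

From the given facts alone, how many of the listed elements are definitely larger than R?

8

From R the given relations immediately reach Q, V, X, S.
From those, Z, Y, U, T — 8 in total.
No other element is forced above R by the given relations, so the count is 8.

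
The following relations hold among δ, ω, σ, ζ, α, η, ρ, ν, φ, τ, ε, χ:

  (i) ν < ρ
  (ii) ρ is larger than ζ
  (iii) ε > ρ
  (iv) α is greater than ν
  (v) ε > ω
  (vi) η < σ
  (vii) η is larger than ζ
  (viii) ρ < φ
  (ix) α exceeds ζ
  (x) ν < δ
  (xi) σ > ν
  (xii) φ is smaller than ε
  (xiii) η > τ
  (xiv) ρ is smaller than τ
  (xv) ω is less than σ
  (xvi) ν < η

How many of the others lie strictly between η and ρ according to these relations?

The relations place ρ below η. An element lies strictly between them when it is forced above ρ and also forced below η.
Above ρ: {φ, τ, σ, ε}. Below η: {ν, ζ, τ}.
Intersection: {τ} — 1.

1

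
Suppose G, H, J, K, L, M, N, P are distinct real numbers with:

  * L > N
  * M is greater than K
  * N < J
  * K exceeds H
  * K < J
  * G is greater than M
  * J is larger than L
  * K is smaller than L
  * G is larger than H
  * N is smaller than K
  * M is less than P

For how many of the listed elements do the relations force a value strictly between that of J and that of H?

2

The relations place H below J. An element lies strictly between them when it is forced above H and also forced below J.
Above H: {K, M, G, P, L}. Below J: {N, K, L}.
Intersection: {K, L} — 2.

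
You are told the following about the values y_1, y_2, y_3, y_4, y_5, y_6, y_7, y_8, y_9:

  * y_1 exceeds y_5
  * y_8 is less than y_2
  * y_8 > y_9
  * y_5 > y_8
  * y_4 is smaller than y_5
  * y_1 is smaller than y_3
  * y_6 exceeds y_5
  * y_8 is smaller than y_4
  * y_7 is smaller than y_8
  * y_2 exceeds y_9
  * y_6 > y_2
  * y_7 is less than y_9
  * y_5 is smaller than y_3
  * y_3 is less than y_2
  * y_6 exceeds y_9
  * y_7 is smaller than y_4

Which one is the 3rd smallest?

y_8

Chaining the given pairs: y_7 < y_9 < y_8 < y_4 < y_5 < y_1 < y_3 < y_2 < y_6.
Counting 3 from the smallest end gives y_8.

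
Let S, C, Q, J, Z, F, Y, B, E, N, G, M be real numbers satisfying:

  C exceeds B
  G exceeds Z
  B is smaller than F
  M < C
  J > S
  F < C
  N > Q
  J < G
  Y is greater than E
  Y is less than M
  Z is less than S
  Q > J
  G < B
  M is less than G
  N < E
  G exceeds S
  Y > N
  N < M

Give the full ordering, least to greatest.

Z < S < J < Q < N < E < Y < M < G < B < F < C

The consecutive links are each given: Z < S; S < J; J < Q; Q < N; N < E; E < Y; Y < M; M < G; G < B; B < F; F < C.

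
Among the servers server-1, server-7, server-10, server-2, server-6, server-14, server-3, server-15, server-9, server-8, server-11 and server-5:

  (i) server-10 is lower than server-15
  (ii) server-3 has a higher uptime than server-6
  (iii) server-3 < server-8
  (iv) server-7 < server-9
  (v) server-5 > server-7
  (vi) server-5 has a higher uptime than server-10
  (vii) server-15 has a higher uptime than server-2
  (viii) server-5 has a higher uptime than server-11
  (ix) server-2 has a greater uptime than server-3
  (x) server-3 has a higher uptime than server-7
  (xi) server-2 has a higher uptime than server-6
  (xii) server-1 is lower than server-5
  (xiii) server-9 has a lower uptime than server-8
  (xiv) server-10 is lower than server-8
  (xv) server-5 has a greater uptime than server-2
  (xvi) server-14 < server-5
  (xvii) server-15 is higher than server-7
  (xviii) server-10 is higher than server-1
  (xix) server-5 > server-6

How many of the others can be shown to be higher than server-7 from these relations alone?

6

The elements the relations force above server-7 are server-9, server-3, server-8, server-2, server-5, server-15 — no chain reaches any other.
That is 6.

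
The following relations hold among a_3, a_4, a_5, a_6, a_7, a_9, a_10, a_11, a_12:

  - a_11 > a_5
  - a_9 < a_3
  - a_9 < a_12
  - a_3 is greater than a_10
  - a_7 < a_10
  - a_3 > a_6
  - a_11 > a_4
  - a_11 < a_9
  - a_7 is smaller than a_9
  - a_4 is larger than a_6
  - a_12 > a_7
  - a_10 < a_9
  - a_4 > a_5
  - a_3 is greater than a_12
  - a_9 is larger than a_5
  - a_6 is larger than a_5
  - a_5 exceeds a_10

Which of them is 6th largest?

Chaining the given pairs: a_7 < a_10 < a_5 < a_6 < a_4 < a_11 < a_9 < a_12 < a_3.
Counting 6 from the largest end gives a_6.

a_6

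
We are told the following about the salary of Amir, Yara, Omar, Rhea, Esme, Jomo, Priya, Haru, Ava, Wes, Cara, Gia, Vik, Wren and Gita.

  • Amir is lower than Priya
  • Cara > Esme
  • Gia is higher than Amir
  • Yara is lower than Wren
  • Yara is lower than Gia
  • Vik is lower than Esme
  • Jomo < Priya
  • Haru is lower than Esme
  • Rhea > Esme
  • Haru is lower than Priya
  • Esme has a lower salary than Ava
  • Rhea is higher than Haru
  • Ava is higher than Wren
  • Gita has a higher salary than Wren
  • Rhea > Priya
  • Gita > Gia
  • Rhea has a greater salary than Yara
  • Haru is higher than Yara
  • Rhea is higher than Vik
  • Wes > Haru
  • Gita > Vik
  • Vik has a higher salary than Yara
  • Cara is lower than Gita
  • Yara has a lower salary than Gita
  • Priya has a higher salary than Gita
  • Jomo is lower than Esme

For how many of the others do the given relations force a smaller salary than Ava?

6

The elements the relations force below Ava are Yara, Jomo, Vik, Haru, Esme, Wren — no chain reaches any other.
That is 6.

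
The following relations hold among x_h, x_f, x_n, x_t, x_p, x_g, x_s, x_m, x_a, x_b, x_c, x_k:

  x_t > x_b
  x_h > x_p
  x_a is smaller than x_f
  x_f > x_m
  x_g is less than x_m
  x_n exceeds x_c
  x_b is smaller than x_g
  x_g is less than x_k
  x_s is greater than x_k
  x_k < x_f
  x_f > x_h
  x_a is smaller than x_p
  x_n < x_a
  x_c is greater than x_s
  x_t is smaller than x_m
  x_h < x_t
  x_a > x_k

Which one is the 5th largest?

x_p

The consecutive relations fix a unique order: x_b < x_g < x_k < x_s < x_c < x_n < x_a < x_p < x_h < x_t < x_m < x_f.
Counting 5 from the largest end gives x_p.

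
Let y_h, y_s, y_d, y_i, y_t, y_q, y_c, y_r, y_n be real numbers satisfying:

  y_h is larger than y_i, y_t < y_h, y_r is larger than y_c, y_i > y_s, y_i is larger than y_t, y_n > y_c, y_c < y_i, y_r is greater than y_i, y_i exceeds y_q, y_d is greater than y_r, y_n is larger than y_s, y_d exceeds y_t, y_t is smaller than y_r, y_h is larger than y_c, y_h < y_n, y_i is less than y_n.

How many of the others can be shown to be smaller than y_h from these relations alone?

5

The elements the relations force below y_h are y_t, y_s, y_c, y_q, y_i — no chain reaches any other.
That is 5.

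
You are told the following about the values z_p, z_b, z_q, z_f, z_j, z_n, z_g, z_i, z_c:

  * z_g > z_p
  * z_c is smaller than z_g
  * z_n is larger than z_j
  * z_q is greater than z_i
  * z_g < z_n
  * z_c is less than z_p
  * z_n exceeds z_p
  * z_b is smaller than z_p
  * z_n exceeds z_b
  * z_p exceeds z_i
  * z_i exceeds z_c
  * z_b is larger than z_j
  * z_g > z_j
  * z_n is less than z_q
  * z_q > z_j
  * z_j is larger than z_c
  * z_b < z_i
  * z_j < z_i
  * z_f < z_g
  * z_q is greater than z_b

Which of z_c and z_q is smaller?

z_c

z_c < z_j and z_j < z_b give z_c < z_b.
With z_b < z_i: z_c < z_j < z_b < z_i.
Then z_i < z_p extends the chain to z_p.
With z_p < z_g: z_c < z_j < z_b < z_i < z_p < z_g.
Then z_g < z_n extends the chain to z_n.
Then z_n < z_q extends the chain to z_q.
So z_c < z_q; z_c is the smaller of the two.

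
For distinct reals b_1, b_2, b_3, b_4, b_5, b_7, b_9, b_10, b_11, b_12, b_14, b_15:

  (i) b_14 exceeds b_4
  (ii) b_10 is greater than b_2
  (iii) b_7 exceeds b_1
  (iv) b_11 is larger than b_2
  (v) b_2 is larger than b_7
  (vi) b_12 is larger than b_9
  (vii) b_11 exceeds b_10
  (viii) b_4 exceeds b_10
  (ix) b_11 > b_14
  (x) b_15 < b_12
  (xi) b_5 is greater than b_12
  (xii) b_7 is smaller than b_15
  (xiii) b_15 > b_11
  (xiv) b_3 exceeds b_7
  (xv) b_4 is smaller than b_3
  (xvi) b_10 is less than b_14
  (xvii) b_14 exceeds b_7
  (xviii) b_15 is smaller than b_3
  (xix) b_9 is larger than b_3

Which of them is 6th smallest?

Piecing the relations together gives one ordering: b_1 < b_7 < b_2 < b_10 < b_4 < b_14 < b_11 < b_15 < b_3 < b_9 < b_12 < b_5.
Counting 6 from the smallest end gives b_14.

b_14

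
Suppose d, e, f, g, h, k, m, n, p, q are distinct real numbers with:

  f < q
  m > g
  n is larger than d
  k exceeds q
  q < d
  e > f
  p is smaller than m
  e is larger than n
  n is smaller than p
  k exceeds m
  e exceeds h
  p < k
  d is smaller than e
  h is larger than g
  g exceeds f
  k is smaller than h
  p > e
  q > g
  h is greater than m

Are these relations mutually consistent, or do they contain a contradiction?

inconsistent

Chaining the given relations yields e < p < m < k < h, so e < h. But one relation states h < e. These cannot both hold.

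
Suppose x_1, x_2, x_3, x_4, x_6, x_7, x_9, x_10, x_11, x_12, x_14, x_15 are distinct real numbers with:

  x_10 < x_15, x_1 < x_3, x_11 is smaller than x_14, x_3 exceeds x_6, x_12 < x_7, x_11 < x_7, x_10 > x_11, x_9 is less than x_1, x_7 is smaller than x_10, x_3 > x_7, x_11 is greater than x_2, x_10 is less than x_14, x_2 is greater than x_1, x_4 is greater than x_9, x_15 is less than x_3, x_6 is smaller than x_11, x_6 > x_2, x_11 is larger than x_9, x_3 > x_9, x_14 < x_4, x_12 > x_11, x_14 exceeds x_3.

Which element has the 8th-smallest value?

The consecutive relations fix a unique order: x_9 < x_1 < x_2 < x_6 < x_11 < x_12 < x_7 < x_10 < x_15 < x_3 < x_14 < x_4.
The 8th smallest is x_10.

x_10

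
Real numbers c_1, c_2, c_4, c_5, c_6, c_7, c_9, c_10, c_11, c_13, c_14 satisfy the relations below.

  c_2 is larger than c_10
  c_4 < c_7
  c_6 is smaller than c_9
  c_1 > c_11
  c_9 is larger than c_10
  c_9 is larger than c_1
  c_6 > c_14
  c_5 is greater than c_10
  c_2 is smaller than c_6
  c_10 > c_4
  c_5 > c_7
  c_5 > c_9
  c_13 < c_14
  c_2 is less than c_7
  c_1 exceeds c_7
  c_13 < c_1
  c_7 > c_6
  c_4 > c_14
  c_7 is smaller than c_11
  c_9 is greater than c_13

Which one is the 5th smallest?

c_2

Chaining the given pairs: c_13 < c_14 < c_4 < c_10 < c_2 < c_6 < c_7 < c_11 < c_1 < c_9 < c_5.
The 5th smallest is c_2.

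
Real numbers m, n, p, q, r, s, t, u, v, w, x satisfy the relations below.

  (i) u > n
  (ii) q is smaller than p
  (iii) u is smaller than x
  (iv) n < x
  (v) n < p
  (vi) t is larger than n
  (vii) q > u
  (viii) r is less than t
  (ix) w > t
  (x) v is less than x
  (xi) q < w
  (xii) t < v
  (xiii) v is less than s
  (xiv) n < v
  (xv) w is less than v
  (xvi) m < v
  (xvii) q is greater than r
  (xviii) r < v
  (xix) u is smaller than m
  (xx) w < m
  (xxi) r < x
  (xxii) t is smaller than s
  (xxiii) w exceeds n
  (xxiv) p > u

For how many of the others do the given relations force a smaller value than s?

The elements the relations force below s are n, u, r, t, q, w, m, v — no chain reaches any other.
That is 8.

8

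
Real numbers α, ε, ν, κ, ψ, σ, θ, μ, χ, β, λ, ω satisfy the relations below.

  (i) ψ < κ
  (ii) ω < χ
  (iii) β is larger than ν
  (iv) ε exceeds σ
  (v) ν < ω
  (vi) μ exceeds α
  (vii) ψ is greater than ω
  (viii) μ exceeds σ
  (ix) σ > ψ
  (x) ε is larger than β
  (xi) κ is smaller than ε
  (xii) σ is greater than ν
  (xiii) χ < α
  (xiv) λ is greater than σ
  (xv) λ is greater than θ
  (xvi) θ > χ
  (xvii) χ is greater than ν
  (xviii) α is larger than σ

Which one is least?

ω is not least since ν < ω; β is not least since ν < β; χ is not least since ν < χ; ψ is not least since ω < ψ; σ is not least since ψ < σ; α is not least since σ < α; κ is not least since ψ < κ; ε is not least since σ < ε; θ is not least since χ < θ; μ is not least since α < μ; λ is not least since σ < λ.
Only ν has nothing below it, so ν is the least.

ν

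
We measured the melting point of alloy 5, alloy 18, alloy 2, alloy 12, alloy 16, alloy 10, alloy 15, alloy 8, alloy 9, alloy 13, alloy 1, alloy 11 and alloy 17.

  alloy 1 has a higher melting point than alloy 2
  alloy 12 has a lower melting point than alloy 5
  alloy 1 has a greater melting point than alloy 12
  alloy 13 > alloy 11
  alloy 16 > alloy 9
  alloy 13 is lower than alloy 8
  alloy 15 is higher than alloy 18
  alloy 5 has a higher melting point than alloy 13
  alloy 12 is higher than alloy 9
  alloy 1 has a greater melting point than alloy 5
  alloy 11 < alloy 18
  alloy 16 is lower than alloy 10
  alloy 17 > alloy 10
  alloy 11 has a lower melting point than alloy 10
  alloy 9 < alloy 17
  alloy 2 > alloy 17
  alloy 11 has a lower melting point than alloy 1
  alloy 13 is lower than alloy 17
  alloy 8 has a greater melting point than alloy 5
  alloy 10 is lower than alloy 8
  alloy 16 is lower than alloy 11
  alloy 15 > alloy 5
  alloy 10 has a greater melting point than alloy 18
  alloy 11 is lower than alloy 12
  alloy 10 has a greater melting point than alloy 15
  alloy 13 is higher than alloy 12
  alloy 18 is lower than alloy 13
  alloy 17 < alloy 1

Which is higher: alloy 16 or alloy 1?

alloy 1

Chaining the given relations: alloy 16 < alloy 11 < alloy 18 < alloy 13 < alloy 5 < alloy 15 < alloy 10 < alloy 17 < alloy 2 < alloy 1.
So alloy 16 < alloy 1; alloy 1 is the higher of the two.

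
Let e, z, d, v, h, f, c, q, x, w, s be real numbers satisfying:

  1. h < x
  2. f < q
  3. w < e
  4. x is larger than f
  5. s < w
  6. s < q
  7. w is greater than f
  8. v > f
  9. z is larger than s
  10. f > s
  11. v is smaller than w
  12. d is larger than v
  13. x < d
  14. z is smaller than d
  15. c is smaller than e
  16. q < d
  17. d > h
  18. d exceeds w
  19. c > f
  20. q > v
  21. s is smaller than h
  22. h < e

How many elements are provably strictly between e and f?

3

The relations place f below e. An element lies strictly between them when it is forced above f and also forced below e.
Above f: {v, x, w, c, q, d}. Below e: {s, h, v, w, c}.
Intersection: {v, w, c} — 3.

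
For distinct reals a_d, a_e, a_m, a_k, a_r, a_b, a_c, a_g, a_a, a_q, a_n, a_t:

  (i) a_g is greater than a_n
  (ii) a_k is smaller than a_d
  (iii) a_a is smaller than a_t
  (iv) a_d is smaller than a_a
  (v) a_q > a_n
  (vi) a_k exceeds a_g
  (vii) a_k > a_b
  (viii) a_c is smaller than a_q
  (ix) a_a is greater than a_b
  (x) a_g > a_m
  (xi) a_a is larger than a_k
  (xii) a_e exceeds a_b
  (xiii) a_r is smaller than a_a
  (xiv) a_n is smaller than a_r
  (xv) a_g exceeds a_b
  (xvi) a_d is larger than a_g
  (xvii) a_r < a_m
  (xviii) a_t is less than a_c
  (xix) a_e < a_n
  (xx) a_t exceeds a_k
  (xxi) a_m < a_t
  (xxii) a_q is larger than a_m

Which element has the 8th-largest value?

Chaining the given pairs: a_b < a_e < a_n < a_r < a_m < a_g < a_k < a_d < a_a < a_t < a_c < a_q.
The 8th largest is a_m.

a_m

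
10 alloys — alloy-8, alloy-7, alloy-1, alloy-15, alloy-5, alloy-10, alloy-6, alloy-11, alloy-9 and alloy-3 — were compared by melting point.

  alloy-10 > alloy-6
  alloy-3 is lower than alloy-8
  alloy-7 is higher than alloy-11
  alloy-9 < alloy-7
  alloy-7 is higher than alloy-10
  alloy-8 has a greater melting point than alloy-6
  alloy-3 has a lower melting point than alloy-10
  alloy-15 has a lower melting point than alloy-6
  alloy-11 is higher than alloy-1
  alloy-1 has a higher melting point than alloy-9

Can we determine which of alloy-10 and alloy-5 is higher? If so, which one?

undetermined

Following every chain through alloy-5: nothing is chained to alloy-5.
alloy-10 is not reached, and no chain runs the other way from alloy-10 to alloy-5.
So the given relations leave the order of alloy-5 and alloy-10 undetermined.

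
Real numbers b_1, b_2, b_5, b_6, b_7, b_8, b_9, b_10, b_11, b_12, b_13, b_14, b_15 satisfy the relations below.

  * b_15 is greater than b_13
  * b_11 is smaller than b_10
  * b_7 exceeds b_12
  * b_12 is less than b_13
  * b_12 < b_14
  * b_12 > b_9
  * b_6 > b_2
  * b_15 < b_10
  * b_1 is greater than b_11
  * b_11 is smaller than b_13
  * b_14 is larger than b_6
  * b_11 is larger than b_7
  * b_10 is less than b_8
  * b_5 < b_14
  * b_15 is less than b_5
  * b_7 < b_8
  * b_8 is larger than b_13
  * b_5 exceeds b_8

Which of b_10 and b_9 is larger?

b_10

b_9 < b_12 and b_12 < b_7 give b_9 < b_7.
With b_7 < b_11: b_9 < b_12 < b_7 < b_11.
Then b_11 < b_13 extends the chain to b_13.
Then b_13 < b_15 extends the chain to b_15.
Then b_15 < b_10 extends the chain to b_10.
So b_9 < b_10; b_10 is the larger of the two.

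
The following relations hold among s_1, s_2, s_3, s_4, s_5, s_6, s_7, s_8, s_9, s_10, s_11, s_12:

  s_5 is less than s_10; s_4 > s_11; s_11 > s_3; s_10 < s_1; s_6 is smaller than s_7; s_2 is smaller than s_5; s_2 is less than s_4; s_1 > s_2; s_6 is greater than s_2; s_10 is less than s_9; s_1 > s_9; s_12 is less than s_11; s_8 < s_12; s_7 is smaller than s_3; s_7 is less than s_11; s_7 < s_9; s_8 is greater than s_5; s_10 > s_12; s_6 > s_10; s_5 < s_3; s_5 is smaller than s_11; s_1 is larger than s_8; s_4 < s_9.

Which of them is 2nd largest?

s_9

Piecing the relations together gives one ordering: s_2 < s_5 < s_8 < s_12 < s_10 < s_6 < s_7 < s_3 < s_11 < s_4 < s_9 < s_1.
Counting 2 from the largest end gives s_9.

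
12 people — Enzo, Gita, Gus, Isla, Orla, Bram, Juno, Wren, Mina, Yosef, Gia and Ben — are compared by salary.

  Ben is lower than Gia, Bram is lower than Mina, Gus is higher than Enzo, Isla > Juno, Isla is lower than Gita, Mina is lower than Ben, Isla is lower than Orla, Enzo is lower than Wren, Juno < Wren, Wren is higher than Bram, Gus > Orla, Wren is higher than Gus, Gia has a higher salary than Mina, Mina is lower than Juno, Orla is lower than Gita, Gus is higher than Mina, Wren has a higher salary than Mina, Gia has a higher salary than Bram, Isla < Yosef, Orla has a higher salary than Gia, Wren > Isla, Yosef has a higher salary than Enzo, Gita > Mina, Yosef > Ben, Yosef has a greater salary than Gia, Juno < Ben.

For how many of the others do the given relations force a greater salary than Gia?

The elements the relations force above Gia are Orla, Gus, Gita, Yosef, Wren — no chain reaches any other.
That is 5.

5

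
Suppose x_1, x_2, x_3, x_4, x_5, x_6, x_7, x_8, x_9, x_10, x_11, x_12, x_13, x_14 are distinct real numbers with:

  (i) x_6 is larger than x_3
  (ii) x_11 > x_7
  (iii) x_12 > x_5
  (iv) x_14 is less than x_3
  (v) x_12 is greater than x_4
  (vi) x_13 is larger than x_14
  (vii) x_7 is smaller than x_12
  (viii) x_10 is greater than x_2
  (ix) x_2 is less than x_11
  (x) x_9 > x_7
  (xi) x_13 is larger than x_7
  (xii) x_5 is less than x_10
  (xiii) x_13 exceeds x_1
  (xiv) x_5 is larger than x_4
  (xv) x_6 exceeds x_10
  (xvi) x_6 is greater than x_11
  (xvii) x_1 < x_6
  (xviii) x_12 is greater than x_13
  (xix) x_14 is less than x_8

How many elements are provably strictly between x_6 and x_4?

The relations place x_4 below x_6. An element lies strictly between them when it is forced above x_4 and also forced below x_6.
Above x_4: {x_5, x_10, x_12}. Below x_6: {x_14, x_1, x_7, x_3, x_5, x_2, x_10, x_11}.
Intersection: {x_5, x_10} — 2.

2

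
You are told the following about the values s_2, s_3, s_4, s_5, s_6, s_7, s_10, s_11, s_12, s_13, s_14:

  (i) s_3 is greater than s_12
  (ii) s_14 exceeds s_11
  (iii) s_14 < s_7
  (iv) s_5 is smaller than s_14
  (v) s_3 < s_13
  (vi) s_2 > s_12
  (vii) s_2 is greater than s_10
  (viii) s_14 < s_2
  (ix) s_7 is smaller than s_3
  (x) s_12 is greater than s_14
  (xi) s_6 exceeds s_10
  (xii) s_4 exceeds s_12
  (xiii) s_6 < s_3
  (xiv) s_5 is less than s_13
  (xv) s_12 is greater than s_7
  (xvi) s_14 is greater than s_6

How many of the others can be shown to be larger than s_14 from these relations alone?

6

From s_14 the given relations immediately reach s_7, s_12, s_2.
From those, s_3, s_4 — 5 in total.
From those, s_13 — 6 in total.
No other element is forced above s_14 by the given relations, so the count is 6.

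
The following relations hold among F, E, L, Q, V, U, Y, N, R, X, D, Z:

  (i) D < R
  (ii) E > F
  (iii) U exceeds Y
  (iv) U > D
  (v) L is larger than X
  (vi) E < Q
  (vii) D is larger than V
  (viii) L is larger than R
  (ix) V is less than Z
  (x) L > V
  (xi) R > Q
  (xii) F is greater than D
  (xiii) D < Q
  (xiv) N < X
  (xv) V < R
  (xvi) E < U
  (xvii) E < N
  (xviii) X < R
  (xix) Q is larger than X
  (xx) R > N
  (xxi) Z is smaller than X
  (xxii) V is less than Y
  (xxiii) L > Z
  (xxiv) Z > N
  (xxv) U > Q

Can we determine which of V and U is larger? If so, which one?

The relevant relations are V < D; D < F; F < E; E < N; N < Z; Z < X; X < Q; Q < U.
Chaining these gives V < D < F < E < N < Z < X < Q < U.
So U is larger.

U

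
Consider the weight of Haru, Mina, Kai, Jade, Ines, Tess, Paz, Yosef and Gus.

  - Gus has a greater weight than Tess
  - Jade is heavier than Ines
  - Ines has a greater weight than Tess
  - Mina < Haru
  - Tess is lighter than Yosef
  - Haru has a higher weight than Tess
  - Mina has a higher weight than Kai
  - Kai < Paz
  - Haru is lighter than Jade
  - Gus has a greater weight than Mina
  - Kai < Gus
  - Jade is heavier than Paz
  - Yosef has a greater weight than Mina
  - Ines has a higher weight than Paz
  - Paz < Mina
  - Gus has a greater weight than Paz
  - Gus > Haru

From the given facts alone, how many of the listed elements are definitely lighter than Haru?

4

Directly below Haru: Tess, Mina.
One step further: Kai, Paz (4 so far).
No other element is forced below Haru by the given relations, so the count is 4.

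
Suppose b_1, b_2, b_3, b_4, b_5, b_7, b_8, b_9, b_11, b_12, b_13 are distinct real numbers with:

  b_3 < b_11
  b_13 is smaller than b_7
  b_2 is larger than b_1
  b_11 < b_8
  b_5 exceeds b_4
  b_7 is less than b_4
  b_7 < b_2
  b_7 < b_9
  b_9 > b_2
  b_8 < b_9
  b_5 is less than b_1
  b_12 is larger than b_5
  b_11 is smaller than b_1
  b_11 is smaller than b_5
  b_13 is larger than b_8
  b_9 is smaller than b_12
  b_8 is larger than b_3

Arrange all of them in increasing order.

b_3 < b_11 < b_8 < b_13 < b_7 < b_4 < b_5 < b_1 < b_2 < b_9 < b_12

Nothing is placed below b_3, so it is least; from there b_3 < b_11; b_11 < b_8; b_8 < b_13; b_13 < b_7; b_7 < b_4; b_4 < b_5; b_5 < b_1; b_1 < b_2; b_2 < b_9; b_9 < b_12, each given directly.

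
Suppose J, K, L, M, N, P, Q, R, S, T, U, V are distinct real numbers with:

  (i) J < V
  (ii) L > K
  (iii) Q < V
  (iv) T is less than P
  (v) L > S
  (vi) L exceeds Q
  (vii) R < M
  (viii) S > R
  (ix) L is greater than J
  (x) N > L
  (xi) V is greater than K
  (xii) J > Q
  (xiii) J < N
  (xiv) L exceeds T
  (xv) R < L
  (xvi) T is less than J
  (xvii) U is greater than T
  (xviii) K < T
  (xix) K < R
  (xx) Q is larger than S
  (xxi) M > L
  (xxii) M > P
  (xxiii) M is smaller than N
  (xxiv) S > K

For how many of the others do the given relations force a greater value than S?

Directly above S: Q, L.
One step further: J, M, V, N (6 so far).
No other element is forced above S by the given relations, so the count is 6.

6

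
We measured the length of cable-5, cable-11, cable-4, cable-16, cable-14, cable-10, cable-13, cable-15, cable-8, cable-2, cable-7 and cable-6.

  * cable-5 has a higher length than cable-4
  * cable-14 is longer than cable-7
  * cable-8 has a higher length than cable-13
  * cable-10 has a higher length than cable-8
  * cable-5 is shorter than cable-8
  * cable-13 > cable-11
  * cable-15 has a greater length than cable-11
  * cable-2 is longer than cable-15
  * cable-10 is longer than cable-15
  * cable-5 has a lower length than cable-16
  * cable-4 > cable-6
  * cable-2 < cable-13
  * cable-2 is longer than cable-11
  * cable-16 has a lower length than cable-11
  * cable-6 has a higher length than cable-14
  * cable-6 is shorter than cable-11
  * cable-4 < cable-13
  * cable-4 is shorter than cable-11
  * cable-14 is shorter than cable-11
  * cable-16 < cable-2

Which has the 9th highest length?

Chaining the given pairs: cable-7 < cable-14 < cable-6 < cable-4 < cable-5 < cable-16 < cable-11 < cable-15 < cable-2 < cable-13 < cable-8 < cable-10.
The 9th largest is cable-4.

cable-4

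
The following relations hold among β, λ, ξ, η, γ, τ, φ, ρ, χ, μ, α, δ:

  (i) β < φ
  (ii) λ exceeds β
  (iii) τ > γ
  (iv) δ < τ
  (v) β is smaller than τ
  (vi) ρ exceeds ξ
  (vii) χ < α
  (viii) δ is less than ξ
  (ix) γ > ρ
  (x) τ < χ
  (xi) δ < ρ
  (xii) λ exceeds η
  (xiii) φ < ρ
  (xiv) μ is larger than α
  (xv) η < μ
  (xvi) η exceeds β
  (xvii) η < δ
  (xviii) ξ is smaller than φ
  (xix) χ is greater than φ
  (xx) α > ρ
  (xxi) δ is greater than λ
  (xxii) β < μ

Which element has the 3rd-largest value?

Chaining the given pairs: β < η < λ < δ < ξ < φ < ρ < γ < τ < χ < α < μ.
The 3rd largest is χ.

χ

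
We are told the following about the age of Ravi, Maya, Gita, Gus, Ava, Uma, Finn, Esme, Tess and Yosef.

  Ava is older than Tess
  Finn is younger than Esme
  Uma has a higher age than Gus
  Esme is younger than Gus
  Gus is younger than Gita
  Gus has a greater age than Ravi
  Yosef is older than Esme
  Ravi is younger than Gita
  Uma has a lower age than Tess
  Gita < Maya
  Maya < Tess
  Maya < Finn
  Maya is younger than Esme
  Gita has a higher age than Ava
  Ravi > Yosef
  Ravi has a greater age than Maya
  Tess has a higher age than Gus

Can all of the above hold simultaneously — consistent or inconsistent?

We have Gita < Maya stated directly, yet also Maya < Finn < Esme < Yosef < Ravi < Gus < Uma < Tess < Ava < Gita by chaining the others — so Maya < Gita. Contradiction.

inconsistent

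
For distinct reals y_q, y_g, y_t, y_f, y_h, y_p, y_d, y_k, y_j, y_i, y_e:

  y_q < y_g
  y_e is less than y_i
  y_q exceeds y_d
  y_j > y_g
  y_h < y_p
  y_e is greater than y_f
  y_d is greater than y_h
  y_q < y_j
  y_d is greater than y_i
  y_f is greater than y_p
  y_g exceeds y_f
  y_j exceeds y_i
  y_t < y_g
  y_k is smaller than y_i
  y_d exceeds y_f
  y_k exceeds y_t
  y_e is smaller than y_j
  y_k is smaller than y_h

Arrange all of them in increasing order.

The consecutive links are each given: y_t < y_k; y_k < y_h; y_h < y_p; y_p < y_f; y_f < y_e; y_e < y_i; y_i < y_d; y_d < y_q; y_q < y_g; y_g < y_j.

y_t < y_k < y_h < y_p < y_f < y_e < y_i < y_d < y_q < y_g < y_j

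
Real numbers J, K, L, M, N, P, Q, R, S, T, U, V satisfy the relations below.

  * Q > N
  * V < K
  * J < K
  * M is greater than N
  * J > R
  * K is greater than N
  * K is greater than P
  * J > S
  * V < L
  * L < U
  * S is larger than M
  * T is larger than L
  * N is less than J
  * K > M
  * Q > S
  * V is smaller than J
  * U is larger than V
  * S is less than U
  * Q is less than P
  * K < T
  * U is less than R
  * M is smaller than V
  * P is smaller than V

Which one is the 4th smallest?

Q

Piecing the relations together gives one ordering: N < M < S < Q < P < V < L < U < R < J < K < T.
The 4th smallest is Q.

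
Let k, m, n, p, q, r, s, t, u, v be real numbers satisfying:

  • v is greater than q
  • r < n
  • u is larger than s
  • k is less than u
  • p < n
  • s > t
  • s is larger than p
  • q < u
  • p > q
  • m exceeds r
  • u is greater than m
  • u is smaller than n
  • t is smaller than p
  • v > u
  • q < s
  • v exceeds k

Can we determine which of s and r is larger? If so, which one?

Following every chain through r: above r we get m, u, n, v.
s is not reached, and no chain runs the other way from s to r.
So the given relations leave the order of r and s undetermined.

undetermined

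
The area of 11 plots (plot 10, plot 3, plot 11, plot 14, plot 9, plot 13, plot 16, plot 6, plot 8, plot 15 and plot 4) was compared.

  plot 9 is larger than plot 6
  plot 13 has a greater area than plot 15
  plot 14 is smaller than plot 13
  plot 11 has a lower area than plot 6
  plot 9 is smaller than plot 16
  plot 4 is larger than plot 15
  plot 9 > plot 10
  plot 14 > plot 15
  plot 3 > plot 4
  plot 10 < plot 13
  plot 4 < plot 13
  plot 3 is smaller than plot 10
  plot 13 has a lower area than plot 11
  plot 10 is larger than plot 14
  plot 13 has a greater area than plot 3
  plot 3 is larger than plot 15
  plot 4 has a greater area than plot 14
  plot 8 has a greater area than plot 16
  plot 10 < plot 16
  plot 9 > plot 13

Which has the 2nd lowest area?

Piecing the relations together gives one ordering: plot 15 < plot 14 < plot 4 < plot 3 < plot 10 < plot 13 < plot 11 < plot 6 < plot 9 < plot 16 < plot 8.
Counting 2 from the smallest end gives plot 14.

plot 14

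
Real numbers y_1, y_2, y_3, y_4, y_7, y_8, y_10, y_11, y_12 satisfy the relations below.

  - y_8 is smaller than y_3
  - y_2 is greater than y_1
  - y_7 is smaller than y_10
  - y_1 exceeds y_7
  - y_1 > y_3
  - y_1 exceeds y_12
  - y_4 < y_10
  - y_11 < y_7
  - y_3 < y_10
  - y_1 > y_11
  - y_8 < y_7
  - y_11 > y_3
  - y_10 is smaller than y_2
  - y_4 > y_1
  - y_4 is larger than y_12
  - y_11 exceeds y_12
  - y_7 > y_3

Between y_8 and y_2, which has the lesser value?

y_8

Chaining the given relations: y_8 < y_3 < y_11 < y_7 < y_1 < y_4 < y_10 < y_2.
So y_8 < y_2; y_8 is the smaller of the two.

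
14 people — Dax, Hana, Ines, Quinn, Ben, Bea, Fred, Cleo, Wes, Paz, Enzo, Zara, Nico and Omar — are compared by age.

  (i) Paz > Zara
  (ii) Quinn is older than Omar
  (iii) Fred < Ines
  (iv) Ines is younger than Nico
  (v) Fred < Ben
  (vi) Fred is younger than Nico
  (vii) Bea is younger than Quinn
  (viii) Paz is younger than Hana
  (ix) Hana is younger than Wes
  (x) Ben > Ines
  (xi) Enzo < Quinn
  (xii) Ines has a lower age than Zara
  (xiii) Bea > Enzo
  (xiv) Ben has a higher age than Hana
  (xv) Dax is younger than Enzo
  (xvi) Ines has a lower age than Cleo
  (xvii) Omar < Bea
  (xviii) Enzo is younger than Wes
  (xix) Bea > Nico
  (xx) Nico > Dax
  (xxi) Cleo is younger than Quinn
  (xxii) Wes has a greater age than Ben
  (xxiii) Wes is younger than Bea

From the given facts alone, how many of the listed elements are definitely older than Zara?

From Zara the given relations immediately reach Paz.
From those, Hana — 2 in total.
From those, Ben, Wes — 4 in total.
From those, Bea — 5 in total.
From those, Quinn — 6 in total.
Nothing else is reachable above Zara; 6 in all.

6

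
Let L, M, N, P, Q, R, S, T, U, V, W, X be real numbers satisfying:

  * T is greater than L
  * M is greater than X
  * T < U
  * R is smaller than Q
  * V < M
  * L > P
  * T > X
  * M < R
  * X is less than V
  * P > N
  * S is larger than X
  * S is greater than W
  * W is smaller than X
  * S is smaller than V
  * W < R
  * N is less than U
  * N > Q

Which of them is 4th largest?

P

Piecing the relations together gives one ordering: W < X < S < V < M < R < Q < N < P < L < T < U.
Counting 4 from the largest end gives P.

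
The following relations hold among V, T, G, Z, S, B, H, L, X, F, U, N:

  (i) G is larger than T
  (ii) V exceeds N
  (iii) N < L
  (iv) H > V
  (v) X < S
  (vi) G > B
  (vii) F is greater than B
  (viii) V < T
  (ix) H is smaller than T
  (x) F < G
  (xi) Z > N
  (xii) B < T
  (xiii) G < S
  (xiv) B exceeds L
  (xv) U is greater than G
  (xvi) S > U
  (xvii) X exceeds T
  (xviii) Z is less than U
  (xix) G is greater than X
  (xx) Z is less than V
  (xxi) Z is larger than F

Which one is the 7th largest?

Chaining the given pairs: N < L < B < F < Z < V < H < T < X < G < U < S.
Counting 7 from the largest end gives V.

V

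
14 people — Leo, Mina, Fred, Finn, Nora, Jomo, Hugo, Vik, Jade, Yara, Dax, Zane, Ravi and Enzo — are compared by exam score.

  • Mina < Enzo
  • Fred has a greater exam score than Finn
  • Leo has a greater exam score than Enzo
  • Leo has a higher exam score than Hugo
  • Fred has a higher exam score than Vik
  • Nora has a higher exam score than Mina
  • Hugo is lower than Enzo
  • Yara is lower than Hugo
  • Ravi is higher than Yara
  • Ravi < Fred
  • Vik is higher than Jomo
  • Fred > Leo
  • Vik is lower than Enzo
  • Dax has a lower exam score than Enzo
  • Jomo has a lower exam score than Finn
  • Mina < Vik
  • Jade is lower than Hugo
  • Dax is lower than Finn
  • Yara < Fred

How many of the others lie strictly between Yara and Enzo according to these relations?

1

Chaining upward from Yara reaches: Hugo, Ravi, Leo, Fred.
Chaining downward from Enzo reaches: Jade, Hugo, Jomo, Mina, Dax, Vik.
Strictly between Yara and Enzo are those in both lists: Hugo — 1 element.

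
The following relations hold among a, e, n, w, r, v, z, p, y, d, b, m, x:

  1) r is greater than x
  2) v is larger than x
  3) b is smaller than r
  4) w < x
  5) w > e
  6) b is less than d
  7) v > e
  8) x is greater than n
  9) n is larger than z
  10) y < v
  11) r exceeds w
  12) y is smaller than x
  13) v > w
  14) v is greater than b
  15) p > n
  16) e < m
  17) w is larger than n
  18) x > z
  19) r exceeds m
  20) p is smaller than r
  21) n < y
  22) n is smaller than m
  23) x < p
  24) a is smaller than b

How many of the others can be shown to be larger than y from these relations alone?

The elements the relations force above y are x, p, v, r — no chain reaches any other.
That is 4.

4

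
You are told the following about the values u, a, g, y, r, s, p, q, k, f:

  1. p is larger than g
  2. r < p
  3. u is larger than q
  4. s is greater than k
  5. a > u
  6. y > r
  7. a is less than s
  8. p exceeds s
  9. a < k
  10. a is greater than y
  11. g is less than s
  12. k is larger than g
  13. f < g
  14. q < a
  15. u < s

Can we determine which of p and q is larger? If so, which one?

Following the relations from q: q < u < a < k < s < p.
So p is larger.

p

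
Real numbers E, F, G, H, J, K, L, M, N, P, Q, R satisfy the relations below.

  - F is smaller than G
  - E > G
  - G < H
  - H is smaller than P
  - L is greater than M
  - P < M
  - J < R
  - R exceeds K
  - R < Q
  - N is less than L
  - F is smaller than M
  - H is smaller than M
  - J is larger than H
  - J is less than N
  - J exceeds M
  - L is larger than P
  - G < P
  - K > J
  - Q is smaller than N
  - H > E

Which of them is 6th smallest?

M

Chaining the given pairs: F < G < E < H < P < M < J < K < R < Q < N < L.
The 6th smallest is M.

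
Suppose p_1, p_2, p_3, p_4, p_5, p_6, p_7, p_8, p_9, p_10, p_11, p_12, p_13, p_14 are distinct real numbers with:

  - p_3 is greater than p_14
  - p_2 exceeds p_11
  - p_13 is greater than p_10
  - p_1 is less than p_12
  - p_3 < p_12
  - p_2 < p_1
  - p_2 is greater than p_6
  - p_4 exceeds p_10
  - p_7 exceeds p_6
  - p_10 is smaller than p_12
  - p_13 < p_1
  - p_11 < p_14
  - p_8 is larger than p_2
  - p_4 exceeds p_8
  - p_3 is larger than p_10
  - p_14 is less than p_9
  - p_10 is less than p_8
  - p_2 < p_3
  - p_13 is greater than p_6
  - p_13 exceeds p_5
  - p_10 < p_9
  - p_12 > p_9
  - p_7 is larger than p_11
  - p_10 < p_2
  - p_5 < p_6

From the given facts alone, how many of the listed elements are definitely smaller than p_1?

6

From p_1 the given relations immediately reach p_13, p_2.
From those, p_11, p_10, p_5, p_6 — 6 in total.
Nothing else is reachable below p_1; 6 in all.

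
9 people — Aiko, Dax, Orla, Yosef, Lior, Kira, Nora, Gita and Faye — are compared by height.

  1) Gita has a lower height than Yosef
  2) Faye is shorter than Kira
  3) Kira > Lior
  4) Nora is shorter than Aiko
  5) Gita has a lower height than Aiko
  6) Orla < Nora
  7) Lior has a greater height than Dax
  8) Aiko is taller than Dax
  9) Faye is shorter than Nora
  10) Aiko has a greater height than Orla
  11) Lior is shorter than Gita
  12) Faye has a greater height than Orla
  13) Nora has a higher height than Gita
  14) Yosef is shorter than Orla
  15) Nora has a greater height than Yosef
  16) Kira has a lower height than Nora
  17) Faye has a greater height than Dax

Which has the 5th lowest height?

Orla

Chaining the given pairs: Dax < Lior < Gita < Yosef < Orla < Faye < Kira < Nora < Aiko.
Counting 5 from the smallest end gives Orla.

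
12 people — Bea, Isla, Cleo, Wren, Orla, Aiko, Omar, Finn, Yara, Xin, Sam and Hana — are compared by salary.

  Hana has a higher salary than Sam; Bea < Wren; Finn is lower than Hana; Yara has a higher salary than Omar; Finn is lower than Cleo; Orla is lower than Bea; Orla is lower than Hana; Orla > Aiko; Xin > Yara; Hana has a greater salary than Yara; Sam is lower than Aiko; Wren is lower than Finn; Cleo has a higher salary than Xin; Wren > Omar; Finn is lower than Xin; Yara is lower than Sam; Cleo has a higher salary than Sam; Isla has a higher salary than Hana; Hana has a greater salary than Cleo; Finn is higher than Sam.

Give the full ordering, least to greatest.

Omar < Yara < Sam < Aiko < Orla < Bea < Wren < Finn < Xin < Cleo < Hana < Isla

The consecutive links are each given: Omar < Yara; Yara < Sam; Sam < Aiko; Aiko < Orla; Orla < Bea; Bea < Wren; Wren < Finn; Finn < Xin; Xin < Cleo; Cleo < Hana; Hana < Isla.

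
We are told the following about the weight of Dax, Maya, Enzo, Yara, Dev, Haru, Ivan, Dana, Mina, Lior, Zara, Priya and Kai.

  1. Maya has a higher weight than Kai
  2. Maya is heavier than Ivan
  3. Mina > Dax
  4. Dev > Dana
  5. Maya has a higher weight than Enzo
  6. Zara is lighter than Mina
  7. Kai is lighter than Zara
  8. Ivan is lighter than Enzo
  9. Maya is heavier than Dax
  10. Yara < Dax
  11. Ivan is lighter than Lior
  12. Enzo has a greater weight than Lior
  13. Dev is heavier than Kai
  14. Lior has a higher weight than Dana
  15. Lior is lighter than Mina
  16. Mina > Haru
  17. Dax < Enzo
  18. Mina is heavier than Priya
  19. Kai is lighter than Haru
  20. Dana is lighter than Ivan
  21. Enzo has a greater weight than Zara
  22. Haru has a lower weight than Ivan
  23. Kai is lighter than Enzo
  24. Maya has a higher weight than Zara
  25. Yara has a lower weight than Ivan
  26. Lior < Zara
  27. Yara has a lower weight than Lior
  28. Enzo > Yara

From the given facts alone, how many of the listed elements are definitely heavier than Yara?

7

The elements the relations force above Yara are Dax, Ivan, Lior, Zara, Enzo, Maya, Mina — no chain reaches any other.
That is 7.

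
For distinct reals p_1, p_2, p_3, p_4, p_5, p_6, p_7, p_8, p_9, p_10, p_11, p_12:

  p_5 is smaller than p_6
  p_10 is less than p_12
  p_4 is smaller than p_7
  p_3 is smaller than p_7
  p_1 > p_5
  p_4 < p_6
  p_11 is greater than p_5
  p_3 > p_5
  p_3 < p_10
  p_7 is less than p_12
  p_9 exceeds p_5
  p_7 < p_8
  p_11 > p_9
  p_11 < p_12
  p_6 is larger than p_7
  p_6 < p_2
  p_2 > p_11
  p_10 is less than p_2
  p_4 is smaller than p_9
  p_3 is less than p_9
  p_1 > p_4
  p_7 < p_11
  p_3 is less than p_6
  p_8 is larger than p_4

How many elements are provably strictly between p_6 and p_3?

1

Chaining upward from p_3 reaches: p_10, p_9, p_7, p_8, p_11, p_2, p_12.
Chaining downward from p_6 reaches: p_5, p_4, p_7.
Strictly between p_3 and p_6 are those in both lists: p_7 — 1 element.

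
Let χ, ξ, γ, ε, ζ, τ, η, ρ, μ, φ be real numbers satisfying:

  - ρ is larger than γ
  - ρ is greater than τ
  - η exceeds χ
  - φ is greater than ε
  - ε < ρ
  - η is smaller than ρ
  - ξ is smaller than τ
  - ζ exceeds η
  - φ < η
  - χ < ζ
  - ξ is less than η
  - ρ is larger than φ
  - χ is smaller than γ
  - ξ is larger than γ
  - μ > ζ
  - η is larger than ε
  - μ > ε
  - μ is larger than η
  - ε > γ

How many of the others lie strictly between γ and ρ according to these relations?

5

The relations place γ below ρ. An element lies strictly between them when it is forced above γ and also forced below ρ.
Above γ: {ξ, ε, τ, φ, η, ζ, μ}. Below ρ: {χ, ξ, ε, τ, φ, η}.
Intersection: {ξ, ε, τ, φ, η} — 5.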